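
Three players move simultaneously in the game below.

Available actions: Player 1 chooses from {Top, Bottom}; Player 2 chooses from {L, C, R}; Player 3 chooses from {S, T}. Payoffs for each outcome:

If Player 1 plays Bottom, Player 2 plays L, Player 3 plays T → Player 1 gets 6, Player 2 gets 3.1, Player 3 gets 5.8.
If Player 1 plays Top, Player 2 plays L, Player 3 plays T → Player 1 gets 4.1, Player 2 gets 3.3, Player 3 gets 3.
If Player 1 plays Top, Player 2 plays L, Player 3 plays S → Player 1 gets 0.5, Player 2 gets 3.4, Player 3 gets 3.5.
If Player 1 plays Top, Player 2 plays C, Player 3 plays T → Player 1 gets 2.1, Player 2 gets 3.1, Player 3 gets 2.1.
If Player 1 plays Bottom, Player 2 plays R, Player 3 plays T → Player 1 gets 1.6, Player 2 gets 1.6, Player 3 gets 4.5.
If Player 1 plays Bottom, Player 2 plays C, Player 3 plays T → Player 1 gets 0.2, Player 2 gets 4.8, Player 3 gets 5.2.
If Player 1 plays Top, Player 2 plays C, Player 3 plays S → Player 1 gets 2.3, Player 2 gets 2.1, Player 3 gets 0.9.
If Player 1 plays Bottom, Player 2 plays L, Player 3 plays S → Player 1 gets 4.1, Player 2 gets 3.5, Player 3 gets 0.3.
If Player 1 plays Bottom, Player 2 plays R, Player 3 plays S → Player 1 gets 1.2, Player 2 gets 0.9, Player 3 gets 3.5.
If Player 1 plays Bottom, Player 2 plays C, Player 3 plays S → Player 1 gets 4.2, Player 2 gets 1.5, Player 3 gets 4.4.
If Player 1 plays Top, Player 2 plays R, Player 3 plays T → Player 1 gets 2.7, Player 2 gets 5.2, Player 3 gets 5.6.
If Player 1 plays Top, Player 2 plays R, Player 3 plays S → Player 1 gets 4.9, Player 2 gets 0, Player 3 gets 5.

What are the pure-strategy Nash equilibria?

For each player, find the best response to each opponent profile; mutual best responses are the pure NE.
Player 1 against (L, S): payoffs 0.5, 4.1 → best response Bottom.
Player 1 against (L, T): payoffs 4.1, 6 → best response Bottom.
Player 1 against (C, S): payoffs 2.3, 4.2 → best response Bottom.
Player 1 against (C, T): payoffs 2.1, 0.2 → best response Top.
Player 1 against (R, S): payoffs 4.9, 1.2 → best response Top.
Player 1 against (R, T): payoffs 2.7, 1.6 → best response Top.
Player 2 against (Top, S): payoffs 3.4, 2.1, 0 → best response L.
Player 2 against (Top, T): payoffs 3.3, 3.1, 5.2 → best response R.
Player 2 against (Bottom, S): payoffs 3.5, 1.5, 0.9 → best response L.
Player 2 against (Bottom, T): payoffs 3.1, 4.8, 1.6 → best response C.
Player 3 against (Top, L): payoffs 3.5, 3 → best response S.
Player 3 against (Top, C): payoffs 0.9, 2.1 → best response T.
Player 3 against (Top, R): payoffs 5, 5.6 → best response T.
Player 3 against (Bottom, L): payoffs 0.3, 5.8 → best response T.
Player 3 against (Bottom, C): payoffs 4.4, 5.2 → best response T.
Player 3 against (Bottom, R): payoffs 3.5, 4.5 → best response T.
Mutual best responses: (Top, R, T).

Pure NE: (Top, R, T)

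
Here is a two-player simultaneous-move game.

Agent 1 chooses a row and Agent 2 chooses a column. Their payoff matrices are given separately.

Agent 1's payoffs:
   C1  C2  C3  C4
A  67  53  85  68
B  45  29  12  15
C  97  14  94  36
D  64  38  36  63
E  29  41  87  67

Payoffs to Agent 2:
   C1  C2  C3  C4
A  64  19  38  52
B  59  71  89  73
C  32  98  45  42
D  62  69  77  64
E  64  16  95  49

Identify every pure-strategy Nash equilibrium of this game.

No pure-strategy Nash equilibrium.

Check each profile: it is a Nash equilibrium iff no player can strictly gain by switching unilaterally.
(A, C1): Agent 1 can switch to C (67 → 97). Not NE.
(A, C2): Agent 2 can switch to C1 (19 → 64). Not NE.
(A, C3): Agent 1 can switch to C (85 → 94). Not NE.
(A, C4): Agent 2 can switch to C1 (52 → 64). Not NE.
(B, C1): Agent 1 can switch to A (45 → 67). Not NE.
(B, C2): Agent 1 can switch to A (29 → 53). Not NE.
(B, C3): Agent 1 can switch to A (12 → 85). Not NE.
(B, C4): Agent 1 can switch to A (15 → 68). Not NE.
(The remaining 12 profiles each have a profitable deviation by the same check.)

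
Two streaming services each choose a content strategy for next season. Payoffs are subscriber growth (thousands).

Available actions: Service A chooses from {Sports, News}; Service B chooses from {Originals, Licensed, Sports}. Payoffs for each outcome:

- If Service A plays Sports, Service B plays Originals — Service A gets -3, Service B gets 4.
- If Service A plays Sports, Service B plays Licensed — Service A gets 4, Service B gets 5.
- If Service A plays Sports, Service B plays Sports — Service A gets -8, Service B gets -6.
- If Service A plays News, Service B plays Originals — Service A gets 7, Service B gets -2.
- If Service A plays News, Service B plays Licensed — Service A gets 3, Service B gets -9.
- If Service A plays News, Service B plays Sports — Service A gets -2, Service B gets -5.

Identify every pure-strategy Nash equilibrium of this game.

(Sports, Licensed); (News, Originals)

Service A against Originals: payoffs -3, 7 → best response News.
Service A against Licensed: payoffs 4, 3 → best response Sports.
Service A against Sports: payoffs -8, -2 → best response News.
Service B against Sports: payoffs 4, 5, -6 → best response Licensed.
Service B against News: payoffs -2, -9, -5 → best response Originals.
Mutual best responses: (Sports, Licensed); (News, Originals).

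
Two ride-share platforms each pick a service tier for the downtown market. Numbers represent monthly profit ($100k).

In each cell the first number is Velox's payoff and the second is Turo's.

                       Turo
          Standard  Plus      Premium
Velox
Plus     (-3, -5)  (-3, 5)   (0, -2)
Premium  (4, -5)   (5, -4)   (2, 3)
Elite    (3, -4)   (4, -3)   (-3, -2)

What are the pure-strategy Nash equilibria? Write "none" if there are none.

Mark each player's best response to every combination of opponents' strategies; a profile where every player is best-responding is a pure Nash equilibrium.
Velox against Standard: payoffs -3, 4, 3 → best response Premium.
Velox against Plus: payoffs -3, 5, 4 → best response Premium.
Velox against Premium: payoffs 0, 2, -3 → best response Premium.
Turo against Plus: payoffs -5, 5, -2 → best response Plus.
Turo against Premium: payoffs -5, -4, 3 → best response Premium.
Turo against Elite: payoffs -4, -3, -2 → best response Premium.
Mutual best responses: (Premium, Premium).

(Premium, Premium)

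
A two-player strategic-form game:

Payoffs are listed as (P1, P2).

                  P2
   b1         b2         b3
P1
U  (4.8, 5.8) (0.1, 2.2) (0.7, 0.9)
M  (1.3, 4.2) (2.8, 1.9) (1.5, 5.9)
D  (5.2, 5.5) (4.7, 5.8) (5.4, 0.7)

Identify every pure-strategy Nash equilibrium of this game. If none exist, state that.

P1 against b1: payoffs 4.8, 1.3, 5.2 → best response D.
P1 against b2: payoffs 0.1, 2.8, 4.7 → best response D.
P1 against b3: payoffs 0.7, 1.5, 5.4 → best response D.
P2 against U: payoffs 5.8, 2.2, 0.9 → best response b1.
P2 against M: payoffs 4.2, 1.9, 5.9 → best response b3.
P2 against D: payoffs 5.5, 5.8, 0.7 → best response b2.
Mutual best responses: (D, b2).

(D, b2)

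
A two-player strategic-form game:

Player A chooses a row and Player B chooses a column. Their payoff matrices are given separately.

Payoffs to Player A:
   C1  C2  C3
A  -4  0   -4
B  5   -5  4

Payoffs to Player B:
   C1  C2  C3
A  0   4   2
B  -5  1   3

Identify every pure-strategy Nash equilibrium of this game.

Pure-strategy Nash equilibria: (A, C2), (B, C3)

For each strategy profile, look for a profitable unilateral deviation.
(A, C1): Player A can switch to B (-4 → 5). Not NE.
(A, C2): Player A gets 0, best alternative -5; Player B gets 4, best alternative 2. No profitable deviation — NE.
(A, C3): Player A can switch to B (-4 → 4). Not NE.
(B, C1): Player B can switch to C2 (-5 → 1). Not NE.
(B, C2): Player A can switch to A (-5 → 0). Not NE.
(B, C3): Player A gets 4, best alternative -4; Player B gets 3, best alternative 1. No profitable deviation — NE.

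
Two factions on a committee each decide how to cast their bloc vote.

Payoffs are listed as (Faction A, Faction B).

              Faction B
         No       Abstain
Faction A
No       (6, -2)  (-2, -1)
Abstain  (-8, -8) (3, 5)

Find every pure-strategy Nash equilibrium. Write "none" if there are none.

Faction A against No: payoffs 6, -8 → best response No.
Faction A against Abstain: payoffs -2, 3 → best response Abstain.
Faction B against No: payoffs -2, -1 → best response Abstain.
Faction B against Abstain: payoffs -8, 5 → best response Abstain.
Mutual best responses: (Abstain, Abstain).

The unique pure-strategy Nash equilibrium is (Abstain, Abstain).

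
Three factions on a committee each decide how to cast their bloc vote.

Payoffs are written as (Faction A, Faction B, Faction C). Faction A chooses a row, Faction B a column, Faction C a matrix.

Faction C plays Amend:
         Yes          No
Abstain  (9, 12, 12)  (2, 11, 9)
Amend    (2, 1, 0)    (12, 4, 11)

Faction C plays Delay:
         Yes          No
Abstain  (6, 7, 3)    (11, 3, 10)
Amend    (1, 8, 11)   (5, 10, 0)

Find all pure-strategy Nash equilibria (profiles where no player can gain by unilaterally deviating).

(Abstain, Yes, Amend); (Amend, No, Amend)

Mark each player's best response to every combination of opponents' strategies; a profile where every player is best-responding is a pure Nash equilibrium.
Faction A against (Yes, Amend): payoffs 9, 2 → best response Abstain.
Faction A against (Yes, Delay): payoffs 6, 1 → best response Abstain.
Faction A against (No, Amend): payoffs 2, 12 → best response Amend.
Faction A against (No, Delay): payoffs 11, 5 → best response Abstain.
Faction B against (Abstain, Amend): payoffs 12, 11 → best response Yes.
Faction B against (Abstain, Delay): payoffs 7, 3 → best response Yes.
Faction B against (Amend, Amend): payoffs 1, 4 → best response No.
Faction B against (Amend, Delay): payoffs 8, 10 → best response No.
Faction C against (Abstain, Yes): payoffs 12, 3 → best response Amend.
Faction C against (Abstain, No): payoffs 9, 10 → best response Delay.
Faction C against (Amend, Yes): payoffs 0, 11 → best response Delay.
Faction C against (Amend, No): payoffs 11, 0 → best response Amend.
Mutual best responses: (Abstain, Yes, Amend); (Amend, No, Amend).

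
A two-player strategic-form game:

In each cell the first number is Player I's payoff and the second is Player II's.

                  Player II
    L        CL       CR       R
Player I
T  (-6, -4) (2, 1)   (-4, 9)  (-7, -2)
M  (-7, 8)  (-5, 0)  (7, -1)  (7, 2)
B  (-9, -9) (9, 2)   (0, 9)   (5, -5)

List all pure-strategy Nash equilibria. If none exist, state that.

There is no pure-strategy Nash equilibrium.

For each player, find the best response to each opponent profile; mutual best responses are the pure NE.
Player I against L: payoffs -6, -7, -9 → best response T.
Player I against CL: payoffs 2, -5, 9 → best response B.
Player I against CR: payoffs -4, 7, 0 → best response M.
Player I against R: payoffs -7, 7, 5 → best response M.
Player II against T: payoffs -4, 1, 9, -2 → best response CR.
Player II against M: payoffs 8, 0, -1, 2 → best response L.
Player II against B: payoffs -9, 2, 9, -5 → best response CR.
No profile is a mutual best response for all players.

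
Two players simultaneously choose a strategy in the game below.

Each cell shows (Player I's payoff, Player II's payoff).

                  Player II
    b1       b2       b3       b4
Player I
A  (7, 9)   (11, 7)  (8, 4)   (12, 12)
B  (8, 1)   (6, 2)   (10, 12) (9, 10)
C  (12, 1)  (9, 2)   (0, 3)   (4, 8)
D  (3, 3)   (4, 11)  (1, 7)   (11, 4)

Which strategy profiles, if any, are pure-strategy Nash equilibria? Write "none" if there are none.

Player I against b1: payoffs 7, 8, 12, 3 → best response C.
Player I against b2: payoffs 11, 6, 9, 4 → best response A.
Player I against b3: payoffs 8, 10, 0, 1 → best response B.
Player I against b4: payoffs 12, 9, 4, 11 → best response A.
Player II against A: payoffs 9, 7, 4, 12 → best response b4.
Player II against B: payoffs 1, 2, 12, 10 → best response b3.
Player II against C: payoffs 1, 2, 3, 8 → best response b4.
Player II against D: payoffs 3, 11, 7, 4 → best response b2.
Mutual best responses: (A, b4); (B, b3).

The pure Nash equilibria are (A, b4), (B, b3).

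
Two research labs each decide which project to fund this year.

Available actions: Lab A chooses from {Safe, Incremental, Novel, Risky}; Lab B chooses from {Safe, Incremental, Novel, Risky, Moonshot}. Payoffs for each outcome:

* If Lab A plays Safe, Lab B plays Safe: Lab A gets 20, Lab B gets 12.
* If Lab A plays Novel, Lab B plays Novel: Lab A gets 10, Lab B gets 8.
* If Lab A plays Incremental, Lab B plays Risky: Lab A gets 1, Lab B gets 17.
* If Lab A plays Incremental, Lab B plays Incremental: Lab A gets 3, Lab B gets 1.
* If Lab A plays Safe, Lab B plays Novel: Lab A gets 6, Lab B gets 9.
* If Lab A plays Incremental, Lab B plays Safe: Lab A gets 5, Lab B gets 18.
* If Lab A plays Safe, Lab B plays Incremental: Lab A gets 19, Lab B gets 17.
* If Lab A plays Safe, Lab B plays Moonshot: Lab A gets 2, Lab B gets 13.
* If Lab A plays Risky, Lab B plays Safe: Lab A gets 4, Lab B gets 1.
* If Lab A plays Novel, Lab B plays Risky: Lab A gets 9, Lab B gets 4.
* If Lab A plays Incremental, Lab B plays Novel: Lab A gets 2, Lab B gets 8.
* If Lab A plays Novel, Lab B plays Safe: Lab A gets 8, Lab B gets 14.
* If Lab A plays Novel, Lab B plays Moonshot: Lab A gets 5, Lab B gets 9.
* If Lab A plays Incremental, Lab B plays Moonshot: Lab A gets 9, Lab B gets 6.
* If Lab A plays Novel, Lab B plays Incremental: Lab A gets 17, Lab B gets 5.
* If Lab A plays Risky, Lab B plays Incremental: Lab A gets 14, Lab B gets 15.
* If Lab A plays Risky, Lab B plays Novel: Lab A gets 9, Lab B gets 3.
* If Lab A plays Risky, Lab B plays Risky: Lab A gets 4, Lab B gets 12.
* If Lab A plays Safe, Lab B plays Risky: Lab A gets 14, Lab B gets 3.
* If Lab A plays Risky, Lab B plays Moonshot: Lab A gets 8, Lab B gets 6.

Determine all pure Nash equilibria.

(Safe, Safe): Lab B can switch to Incremental (12 → 17). Not NE.
(Safe, Incremental): Lab A gets 19, best alternative 17; Lab B gets 17, best alternative 13. No profitable deviation — NE.
(Safe, Novel): Lab A can switch to Novel (6 → 10). Not NE.
(Safe, Risky): Lab B can switch to Safe (3 → 12). Not NE.
(Safe, Moonshot): Lab A can switch to Incremental (2 → 9). Not NE.
(Incremental, Safe): Lab A can switch to Safe (5 → 20). Not NE.
(Incremental, Incremental): Lab A can switch to Safe (3 → 19). Not NE.
(The remaining 13 profiles each have a profitable deviation by the same check.)

(Safe, Incremental)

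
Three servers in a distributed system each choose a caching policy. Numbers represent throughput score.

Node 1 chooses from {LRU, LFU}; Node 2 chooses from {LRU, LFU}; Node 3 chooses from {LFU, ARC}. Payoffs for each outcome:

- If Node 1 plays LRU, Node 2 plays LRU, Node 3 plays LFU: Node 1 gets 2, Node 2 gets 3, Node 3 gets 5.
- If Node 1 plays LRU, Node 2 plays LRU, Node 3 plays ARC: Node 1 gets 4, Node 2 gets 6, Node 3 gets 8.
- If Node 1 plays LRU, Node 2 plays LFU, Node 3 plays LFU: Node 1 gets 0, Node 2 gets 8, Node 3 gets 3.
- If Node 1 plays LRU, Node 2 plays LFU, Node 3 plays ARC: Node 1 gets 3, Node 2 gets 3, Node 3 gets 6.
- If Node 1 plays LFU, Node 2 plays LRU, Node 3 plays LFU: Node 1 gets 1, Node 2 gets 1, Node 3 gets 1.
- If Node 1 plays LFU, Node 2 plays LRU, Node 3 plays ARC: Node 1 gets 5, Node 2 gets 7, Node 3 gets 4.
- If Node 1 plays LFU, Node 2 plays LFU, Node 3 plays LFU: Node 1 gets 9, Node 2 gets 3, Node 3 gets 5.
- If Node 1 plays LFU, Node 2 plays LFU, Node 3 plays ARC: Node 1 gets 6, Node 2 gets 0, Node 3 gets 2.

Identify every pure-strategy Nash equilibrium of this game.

Pure-strategy Nash equilibria: (LFU, LRU, ARC), (LFU, LFU, LFU)

(LRU, LRU, LFU): Node 2 can switch to LFU (3 → 8). Not NE.
(LRU, LRU, ARC): Node 1 can switch to LFU (4 → 5). Not NE.
(LRU, LFU, LFU): Node 1 can switch to LFU (0 → 9). Not NE.
(LRU, LFU, ARC): Node 1 can switch to LFU (3 → 6). Not NE.
(LFU, LRU, LFU): Node 1 can switch to LRU (1 → 2). Not NE.
(LFU, LRU, ARC): Node 1 gets 5, best alternative 4; Node 2 gets 7, best alternative 0; Node 3 gets 4, best alternative 1. No profitable deviation — NE.
(LFU, LFU, LFU): Node 1 gets 9, best alternative 0; Node 2 gets 3, best alternative 1; Node 3 gets 5, best alternative 2. No profitable deviation — NE.
(LFU, LFU, ARC): Node 2 can switch to LRU (0 → 7). Not NE.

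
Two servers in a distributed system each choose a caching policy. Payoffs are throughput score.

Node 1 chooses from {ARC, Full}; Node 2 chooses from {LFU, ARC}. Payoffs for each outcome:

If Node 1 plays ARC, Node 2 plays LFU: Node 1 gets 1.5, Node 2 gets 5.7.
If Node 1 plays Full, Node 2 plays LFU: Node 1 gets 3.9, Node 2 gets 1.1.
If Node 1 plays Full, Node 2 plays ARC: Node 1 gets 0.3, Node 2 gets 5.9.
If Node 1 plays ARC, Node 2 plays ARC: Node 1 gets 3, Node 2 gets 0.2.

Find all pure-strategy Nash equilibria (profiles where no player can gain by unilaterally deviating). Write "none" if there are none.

This game has no pure Nash equilibrium.

Node 1 against LFU: payoffs 1.5, 3.9 → best response Full.
Node 1 against ARC: payoffs 3, 0.3 → best response ARC.
Node 2 against ARC: payoffs 5.7, 0.2 → best response LFU.
Node 2 against Full: payoffs 1.1, 5.9 → best response ARC.
No profile is a mutual best response for all players.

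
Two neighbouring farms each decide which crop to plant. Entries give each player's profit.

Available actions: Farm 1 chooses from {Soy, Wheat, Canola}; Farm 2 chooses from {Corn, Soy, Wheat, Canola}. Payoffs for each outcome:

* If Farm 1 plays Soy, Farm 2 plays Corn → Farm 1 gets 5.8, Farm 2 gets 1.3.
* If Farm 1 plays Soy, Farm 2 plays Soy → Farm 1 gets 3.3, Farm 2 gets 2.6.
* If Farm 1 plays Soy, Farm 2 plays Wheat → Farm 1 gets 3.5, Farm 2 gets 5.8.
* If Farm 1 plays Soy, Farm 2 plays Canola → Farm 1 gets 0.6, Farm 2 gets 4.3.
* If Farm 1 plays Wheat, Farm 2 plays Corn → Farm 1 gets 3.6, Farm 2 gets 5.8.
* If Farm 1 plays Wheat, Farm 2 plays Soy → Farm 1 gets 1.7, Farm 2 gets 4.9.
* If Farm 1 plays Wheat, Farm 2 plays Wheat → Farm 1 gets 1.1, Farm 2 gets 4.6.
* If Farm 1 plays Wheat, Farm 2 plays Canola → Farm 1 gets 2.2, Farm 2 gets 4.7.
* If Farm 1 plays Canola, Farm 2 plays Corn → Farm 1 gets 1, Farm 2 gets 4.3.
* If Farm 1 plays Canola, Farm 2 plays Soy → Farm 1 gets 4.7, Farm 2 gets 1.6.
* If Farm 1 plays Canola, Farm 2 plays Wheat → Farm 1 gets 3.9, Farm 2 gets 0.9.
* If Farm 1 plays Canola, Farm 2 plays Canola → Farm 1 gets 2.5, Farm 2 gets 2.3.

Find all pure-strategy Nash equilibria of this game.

none

(Soy, Corn): Farm 2 can switch to Soy (1.3 → 2.6). Not NE.
(Soy, Soy): Farm 1 can switch to Canola (3.3 → 4.7). Not NE.
(Soy, Wheat): Farm 1 can switch to Canola (3.5 → 3.9). Not NE.
(Soy, Canola): Farm 1 can switch to Wheat (0.6 → 2.2). Not NE.
(Wheat, Corn): Farm 1 can switch to Soy (3.6 → 5.8). Not NE.
(Wheat, Soy): Farm 1 can switch to Soy (1.7 → 3.3). Not NE.
(The remaining 6 profiles each have a profitable deviation by the same check.)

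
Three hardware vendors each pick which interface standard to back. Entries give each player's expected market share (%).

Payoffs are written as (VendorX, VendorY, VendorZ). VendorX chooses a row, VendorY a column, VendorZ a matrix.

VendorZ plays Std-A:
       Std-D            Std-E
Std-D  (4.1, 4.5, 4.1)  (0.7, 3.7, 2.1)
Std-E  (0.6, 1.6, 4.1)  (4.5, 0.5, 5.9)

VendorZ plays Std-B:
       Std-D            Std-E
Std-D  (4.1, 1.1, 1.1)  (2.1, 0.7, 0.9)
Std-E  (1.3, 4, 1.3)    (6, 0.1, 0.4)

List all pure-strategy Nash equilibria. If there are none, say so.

Pure NE: (Std-D, Std-D, Std-A)

For each player, find the best response to each opponent profile; mutual best responses are the pure NE.
VendorX against (Std-D, Std-A): payoffs 4.1, 0.6 → best response Std-D.
VendorX against (Std-D, Std-B): payoffs 4.1, 1.3 → best response Std-D.
VendorX against (Std-E, Std-A): payoffs 0.7, 4.5 → best response Std-E.
VendorX against (Std-E, Std-B): payoffs 2.1, 6 → best response Std-E.
VendorY against (Std-D, Std-A): payoffs 4.5, 3.7 → best response Std-D.
VendorY against (Std-D, Std-B): payoffs 1.1, 0.7 → best response Std-D.
VendorY against (Std-E, Std-A): payoffs 1.6, 0.5 → best response Std-D.
VendorY against (Std-E, Std-B): payoffs 4, 0.1 → best response Std-D.
VendorZ against (Std-D, Std-D): payoffs 4.1, 1.1 → best response Std-A.
VendorZ against (Std-D, Std-E): payoffs 2.1, 0.9 → best response Std-A.
VendorZ against (Std-E, Std-D): payoffs 4.1, 1.3 → best response Std-A.
VendorZ against (Std-E, Std-E): payoffs 5.9, 0.4 → best response Std-A.
Mutual best responses: (Std-D, Std-D, Std-A).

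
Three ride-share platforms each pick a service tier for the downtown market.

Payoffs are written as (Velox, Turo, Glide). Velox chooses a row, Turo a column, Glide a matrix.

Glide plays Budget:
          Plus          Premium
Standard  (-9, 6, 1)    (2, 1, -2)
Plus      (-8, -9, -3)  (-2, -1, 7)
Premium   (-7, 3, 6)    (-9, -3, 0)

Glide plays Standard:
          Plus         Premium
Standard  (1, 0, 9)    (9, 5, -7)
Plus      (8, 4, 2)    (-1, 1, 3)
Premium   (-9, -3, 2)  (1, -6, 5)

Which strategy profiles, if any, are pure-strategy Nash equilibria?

The pure Nash equilibria are (Plus, Plus, Standard); (Premium, Plus, Budget).

Mark each player's best response to every combination of opponents' strategies; a profile where every player is best-responding is a pure Nash equilibrium.
Velox against (Plus, Budget): payoffs -9, -8, -7 → best response Premium.
Velox against (Plus, Standard): payoffs 1, 8, -9 → best response Plus.
Velox against (Premium, Budget): payoffs 2, -2, -9 → best response Standard.
Velox against (Premium, Standard): payoffs 9, -1, 1 → best response Standard.
Turo against (Standard, Budget): payoffs 6, 1 → best response Plus.
Turo against (Standard, Standard): payoffs 0, 5 → best response Premium.
Turo against (Plus, Budget): payoffs -9, -1 → best response Premium.
Turo against (Plus, Standard): payoffs 4, 1 → best response Plus.
Turo against (Premium, Budget): payoffs 3, -3 → best response Plus.
Turo against (Premium, Standard): payoffs -3, -6 → best response Plus.
Glide against (Standard, Plus): payoffs 1, 9 → best response Standard.
Glide against (Standard, Premium): payoffs -2, -7 → best response Budget.
Glide against (Plus, Plus): payoffs -3, 2 → best response Standard.
Glide against (Plus, Premium): payoffs 7, 3 → best response Budget.
Glide against (Premium, Plus): payoffs 6, 2 → best response Budget.
Glide against (Premium, Premium): payoffs 0, 5 → best response Standard.
Mutual best responses: (Plus, Plus, Standard); (Premium, Plus, Budget).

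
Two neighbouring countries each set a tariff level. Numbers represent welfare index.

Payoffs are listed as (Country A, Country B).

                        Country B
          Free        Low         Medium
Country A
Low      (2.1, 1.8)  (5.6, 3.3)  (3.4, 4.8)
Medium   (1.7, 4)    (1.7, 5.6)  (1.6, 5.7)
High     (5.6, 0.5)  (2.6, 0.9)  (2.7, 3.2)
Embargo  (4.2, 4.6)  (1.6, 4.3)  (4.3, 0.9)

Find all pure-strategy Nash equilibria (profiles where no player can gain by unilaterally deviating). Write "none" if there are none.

This game has no pure Nash equilibrium.

For each player, find the best response to each opponent profile; mutual best responses are the pure NE.
Country A against Free: payoffs 2.1, 1.7, 5.6, 4.2 → best response High.
Country A against Low: payoffs 5.6, 1.7, 2.6, 1.6 → best response Low.
Country A against Medium: payoffs 3.4, 1.6, 2.7, 4.3 → best response Embargo.
Country B against Low: payoffs 1.8, 3.3, 4.8 → best response Medium.
Country B against Medium: payoffs 4, 5.6, 5.7 → best response Medium.
Country B against High: payoffs 0.5, 0.9, 3.2 → best response Medium.
Country B against Embargo: payoffs 4.6, 4.3, 0.9 → best response Free.
No profile is a mutual best response for all players.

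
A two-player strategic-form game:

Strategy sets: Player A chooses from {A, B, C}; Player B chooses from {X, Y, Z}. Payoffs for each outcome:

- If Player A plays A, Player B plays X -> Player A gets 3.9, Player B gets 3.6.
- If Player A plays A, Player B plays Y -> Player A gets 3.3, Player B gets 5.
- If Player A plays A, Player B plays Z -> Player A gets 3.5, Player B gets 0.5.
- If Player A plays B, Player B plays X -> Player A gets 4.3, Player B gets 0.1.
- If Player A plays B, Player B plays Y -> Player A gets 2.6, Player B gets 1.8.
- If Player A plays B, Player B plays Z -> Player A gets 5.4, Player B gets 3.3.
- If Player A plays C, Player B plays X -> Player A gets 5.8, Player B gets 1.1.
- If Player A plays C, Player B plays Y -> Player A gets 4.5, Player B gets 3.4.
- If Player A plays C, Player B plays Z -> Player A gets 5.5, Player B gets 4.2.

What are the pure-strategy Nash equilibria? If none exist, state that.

(C, Z)

Player A against X: payoffs 3.9, 4.3, 5.8 → best response C.
Player A against Y: payoffs 3.3, 2.6, 4.5 → best response C.
Player A against Z: payoffs 3.5, 5.4, 5.5 → best response C.
Player B against A: payoffs 3.6, 5, 0.5 → best response Y.
Player B against B: payoffs 0.1, 1.8, 3.3 → best response Z.
Player B against C: payoffs 1.1, 3.4, 4.2 → best response Z.
Mutual best responses: (C, Z).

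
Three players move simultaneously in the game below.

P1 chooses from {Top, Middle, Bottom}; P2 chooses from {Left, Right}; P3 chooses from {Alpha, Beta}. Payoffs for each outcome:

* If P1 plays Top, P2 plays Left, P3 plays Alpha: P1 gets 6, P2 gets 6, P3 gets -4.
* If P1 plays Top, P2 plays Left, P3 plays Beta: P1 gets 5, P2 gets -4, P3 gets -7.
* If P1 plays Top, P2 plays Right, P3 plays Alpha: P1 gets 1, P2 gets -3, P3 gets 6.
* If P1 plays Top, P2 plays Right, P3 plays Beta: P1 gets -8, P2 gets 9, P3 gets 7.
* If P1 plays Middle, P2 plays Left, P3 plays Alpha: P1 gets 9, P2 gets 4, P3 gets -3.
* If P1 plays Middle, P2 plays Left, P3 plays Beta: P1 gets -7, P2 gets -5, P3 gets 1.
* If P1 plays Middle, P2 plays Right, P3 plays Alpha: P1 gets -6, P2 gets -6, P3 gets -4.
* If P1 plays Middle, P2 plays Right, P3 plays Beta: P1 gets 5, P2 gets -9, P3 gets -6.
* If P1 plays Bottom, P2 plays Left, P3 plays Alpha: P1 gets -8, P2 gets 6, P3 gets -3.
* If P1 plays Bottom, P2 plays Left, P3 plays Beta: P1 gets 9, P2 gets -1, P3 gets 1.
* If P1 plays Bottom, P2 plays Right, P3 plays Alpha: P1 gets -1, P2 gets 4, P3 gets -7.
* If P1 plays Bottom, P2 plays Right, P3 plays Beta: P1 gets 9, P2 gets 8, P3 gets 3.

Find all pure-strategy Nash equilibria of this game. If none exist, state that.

P1 against (Left, Alpha): payoffs 6, 9, -8 → best response Middle.
P1 against (Left, Beta): payoffs 5, -7, 9 → best response Bottom.
P1 against (Right, Alpha): payoffs 1, -6, -1 → best response Top.
P1 against (Right, Beta): payoffs -8, 5, 9 → best response Bottom.
P2 against (Top, Alpha): payoffs 6, -3 → best response Left.
P2 against (Top, Beta): payoffs -4, 9 → best response Right.
P2 against (Middle, Alpha): payoffs 4, -6 → best response Left.
P2 against (Middle, Beta): payoffs -5, -9 → best response Left.
P2 against (Bottom, Alpha): payoffs 6, 4 → best response Left.
P2 against (Bottom, Beta): payoffs -1, 8 → best response Right.
P3 against (Top, Left): payoffs -4, -7 → best response Alpha.
P3 against (Top, Right): payoffs 6, 7 → best response Beta.
P3 against (Middle, Left): payoffs -3, 1 → best response Beta.
P3 against (Middle, Right): payoffs -4, -6 → best response Alpha.
P3 against (Bottom, Left): payoffs -3, 1 → best response Beta.
P3 against (Bottom, Right): payoffs -7, 3 → best response Beta.
Mutual best responses: (Bottom, Right, Beta).

Pure NE: (Bottom, Right, Beta)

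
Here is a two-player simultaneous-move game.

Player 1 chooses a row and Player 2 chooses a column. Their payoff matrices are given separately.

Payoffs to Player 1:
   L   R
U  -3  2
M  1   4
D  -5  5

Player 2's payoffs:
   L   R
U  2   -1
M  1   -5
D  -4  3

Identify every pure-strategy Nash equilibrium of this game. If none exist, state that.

For each strategy profile, look for a profitable unilateral deviation.
(U, L): Player 1 can switch to M (-3 → 1). Not NE.
(U, R): Player 1 can switch to M (2 → 4). Not NE.
(M, L): Player 1 gets 1, best alternative -3; Player 2 gets 1, best alternative -5. No profitable deviation — NE.
(M, R): Player 1 can switch to D (4 → 5). Not NE.
(D, L): Player 1 can switch to U (-5 → -3). Not NE.
(D, R): Player 1 gets 5, best alternative 4; Player 2 gets 3, best alternative -4. No profitable deviation — NE.

(M, L); (D, R)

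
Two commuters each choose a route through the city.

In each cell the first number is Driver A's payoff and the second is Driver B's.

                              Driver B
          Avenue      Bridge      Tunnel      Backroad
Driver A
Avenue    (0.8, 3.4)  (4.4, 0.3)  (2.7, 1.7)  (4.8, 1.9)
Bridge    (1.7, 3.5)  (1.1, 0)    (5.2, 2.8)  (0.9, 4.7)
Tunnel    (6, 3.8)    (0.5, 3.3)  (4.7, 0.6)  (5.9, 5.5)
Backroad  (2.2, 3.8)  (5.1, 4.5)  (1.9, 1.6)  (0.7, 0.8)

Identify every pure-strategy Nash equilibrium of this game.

(Avenue, Avenue): Driver A can switch to Bridge (0.8 → 1.7). Not NE.
(Avenue, Bridge): Driver A can switch to Backroad (4.4 → 5.1). Not NE.
(Avenue, Tunnel): Driver A can switch to Bridge (2.7 → 5.2). Not NE.
(Avenue, Backroad): Driver A can switch to Tunnel (4.8 → 5.9). Not NE.
(Bridge, Avenue): Driver A can switch to Tunnel (1.7 → 6). Not NE.
(Bridge, Bridge): Driver A can switch to Avenue (1.1 → 4.4). Not NE.
(Bridge, Tunnel): Driver B can switch to Avenue (2.8 → 3.5). Not NE.
(Bridge, Backroad): Driver A can switch to Avenue (0.9 → 4.8). Not NE.
(Tunnel, Avenue): Driver B can switch to Backroad (3.8 → 5.5). Not NE.
(Tunnel, Bridge): Driver A can switch to Avenue (0.5 → 4.4). Not NE.
(Tunnel, Tunnel): Driver A can switch to Bridge (4.7 → 5.2). Not NE.
(Tunnel, Backroad): Driver A gets 5.9, best alternative 4.8; Driver B gets 5.5, best alternative 3.8. No profitable deviation — NE.
(Backroad, Avenue): Driver A can switch to Tunnel (2.2 → 6). Not NE.
(Backroad, Bridge): Driver A gets 5.1, best alternative 4.4; Driver B gets 4.5, best alternative 3.8. No profitable deviation — NE.
(The remaining 2 profiles each have a profitable deviation by the same check.)

The pure Nash equilibria are (Tunnel, Backroad), (Backroad, Bridge).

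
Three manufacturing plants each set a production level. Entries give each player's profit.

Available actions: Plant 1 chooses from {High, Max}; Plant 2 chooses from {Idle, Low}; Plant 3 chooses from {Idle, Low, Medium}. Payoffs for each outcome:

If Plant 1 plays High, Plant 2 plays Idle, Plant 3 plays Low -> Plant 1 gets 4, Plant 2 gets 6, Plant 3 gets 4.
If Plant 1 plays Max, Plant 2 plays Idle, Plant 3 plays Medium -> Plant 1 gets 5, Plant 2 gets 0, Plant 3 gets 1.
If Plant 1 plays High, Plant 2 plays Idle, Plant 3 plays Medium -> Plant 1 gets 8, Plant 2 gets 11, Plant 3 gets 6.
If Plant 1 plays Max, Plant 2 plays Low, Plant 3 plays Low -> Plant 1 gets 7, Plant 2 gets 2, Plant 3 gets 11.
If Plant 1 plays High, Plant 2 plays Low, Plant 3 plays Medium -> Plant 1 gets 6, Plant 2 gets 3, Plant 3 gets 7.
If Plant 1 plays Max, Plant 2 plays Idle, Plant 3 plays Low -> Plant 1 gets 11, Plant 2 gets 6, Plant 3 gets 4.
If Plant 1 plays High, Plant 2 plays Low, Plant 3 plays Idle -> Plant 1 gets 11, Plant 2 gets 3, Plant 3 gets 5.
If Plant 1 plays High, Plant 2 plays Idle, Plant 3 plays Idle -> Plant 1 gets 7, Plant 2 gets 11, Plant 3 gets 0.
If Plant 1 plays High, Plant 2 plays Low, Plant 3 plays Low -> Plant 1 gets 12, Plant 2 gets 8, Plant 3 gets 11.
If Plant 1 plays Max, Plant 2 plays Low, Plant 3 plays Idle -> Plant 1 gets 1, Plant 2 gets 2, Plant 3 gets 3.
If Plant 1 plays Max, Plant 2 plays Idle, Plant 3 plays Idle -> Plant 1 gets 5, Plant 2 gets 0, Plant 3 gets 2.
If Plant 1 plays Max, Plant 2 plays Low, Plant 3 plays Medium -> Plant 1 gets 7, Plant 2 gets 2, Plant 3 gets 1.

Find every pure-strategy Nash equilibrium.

Plant 1 against (Idle, Idle): payoffs 7, 5 → best response High.
Plant 1 against (Idle, Low): payoffs 4, 11 → best response Max.
Plant 1 against (Idle, Medium): payoffs 8, 5 → best response High.
Plant 1 against (Low, Idle): payoffs 11, 1 → best response High.
Plant 1 against (Low, Low): payoffs 12, 7 → best response High.
Plant 1 against (Low, Medium): payoffs 6, 7 → best response Max.
Plant 2 against (High, Idle): payoffs 11, 3 → best response Idle.
Plant 2 against (High, Low): payoffs 6, 8 → best response Low.
Plant 2 against (High, Medium): payoffs 11, 3 → best response Idle.
Plant 2 against (Max, Idle): payoffs 0, 2 → best response Low.
Plant 2 against (Max, Low): payoffs 6, 2 → best response Idle.
Plant 2 against (Max, Medium): payoffs 0, 2 → best response Low.
Plant 3 against (High, Idle): payoffs 0, 4, 6 → best response Medium.
Plant 3 against (High, Low): payoffs 5, 11, 7 → best response Low.
Plant 3 against (Max, Idle): payoffs 2, 4, 1 → best response Low.
Plant 3 against (Max, Low): payoffs 3, 11, 1 → best response Low.
Mutual best responses: (High, Idle, Medium); (High, Low, Low); (Max, Idle, Low).

The pure Nash equilibria are (High, Idle, Medium) and (High, Low, Low) and (Max, Idle, Low).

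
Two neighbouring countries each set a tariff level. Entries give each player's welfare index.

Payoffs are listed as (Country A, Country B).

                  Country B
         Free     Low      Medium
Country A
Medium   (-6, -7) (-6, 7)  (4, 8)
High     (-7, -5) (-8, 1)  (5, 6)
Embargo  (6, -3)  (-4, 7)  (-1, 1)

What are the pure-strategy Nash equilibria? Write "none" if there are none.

Pure-strategy Nash equilibria: (High, Medium); (Embargo, Low)

(Medium, Free): Country A can switch to Embargo (-6 → 6). Not NE.
(Medium, Low): Country A can switch to Embargo (-6 → -4). Not NE.
(Medium, Medium): Country A can switch to High (4 → 5). Not NE.
(High, Free): Country A can switch to Medium (-7 → -6). Not NE.
(High, Low): Country A can switch to Medium (-8 → -6). Not NE.
(High, Medium): Country A gets 5, best alternative 4; Country B gets 6, best alternative 1. No profitable deviation — NE.
(Embargo, Free): Country B can switch to Low (-3 → 7). Not NE.
(Embargo, Low): Country A gets -4, best alternative -6; Country B gets 7, best alternative 1. No profitable deviation — NE.
(Embargo, Medium): Country A can switch to Medium (-1 → 4). Not NE.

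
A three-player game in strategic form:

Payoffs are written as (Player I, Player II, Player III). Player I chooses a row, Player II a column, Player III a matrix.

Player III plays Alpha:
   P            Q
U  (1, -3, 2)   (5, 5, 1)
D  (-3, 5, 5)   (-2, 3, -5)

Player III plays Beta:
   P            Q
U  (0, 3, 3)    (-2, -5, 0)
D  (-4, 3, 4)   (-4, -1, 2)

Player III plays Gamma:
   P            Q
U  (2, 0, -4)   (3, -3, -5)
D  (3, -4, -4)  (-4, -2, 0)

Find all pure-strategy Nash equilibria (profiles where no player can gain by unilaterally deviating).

The pure Nash equilibria are (U, P, Beta) and (U, Q, Alpha).

For each player, find the best response to each opponent profile; mutual best responses are the pure NE.
Player I against (P, Alpha): payoffs 1, -3 → best response U.
Player I against (P, Beta): payoffs 0, -4 → best response U.
Player I against (P, Gamma): payoffs 2, 3 → best response D.
Player I against (Q, Alpha): payoffs 5, -2 → best response U.
Player I against (Q, Beta): payoffs -2, -4 → best response U.
Player I against (Q, Gamma): payoffs 3, -4 → best response U.
Player II against (U, Alpha): payoffs -3, 5 → best response Q.
Player II against (U, Beta): payoffs 3, -5 → best response P.
Player II against (U, Gamma): payoffs 0, -3 → best response P.
Player II against (D, Alpha): payoffs 5, 3 → best response P.
Player II against (D, Beta): payoffs 3, -1 → best response P.
Player II against (D, Gamma): payoffs -4, -2 → best response Q.
Player III against (U, P): payoffs 2, 3, -4 → best response Beta.
Player III against (U, Q): payoffs 1, 0, -5 → best response Alpha.
Player III against (D, P): payoffs 5, 4, -4 → best response Alpha.
Player III against (D, Q): payoffs -5, 2, 0 → best response Beta.
Mutual best responses: (U, P, Beta); (U, Q, Alpha).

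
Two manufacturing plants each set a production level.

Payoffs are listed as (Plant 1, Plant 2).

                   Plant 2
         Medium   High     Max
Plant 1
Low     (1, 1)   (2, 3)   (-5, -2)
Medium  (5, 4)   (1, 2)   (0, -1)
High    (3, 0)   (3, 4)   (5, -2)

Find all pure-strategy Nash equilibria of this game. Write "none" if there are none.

Plant 1 against Medium: payoffs 1, 5, 3 → best response Medium.
Plant 1 against High: payoffs 2, 1, 3 → best response High.
Plant 1 against Max: payoffs -5, 0, 5 → best response High.
Plant 2 against Low: payoffs 1, 3, -2 → best response High.
Plant 2 against Medium: payoffs 4, 2, -1 → best response Medium.
Plant 2 against High: payoffs 0, 4, -2 → best response High.
Mutual best responses: (Medium, Medium); (High, High).

The pure Nash equilibria are (Medium, Medium) and (High, High).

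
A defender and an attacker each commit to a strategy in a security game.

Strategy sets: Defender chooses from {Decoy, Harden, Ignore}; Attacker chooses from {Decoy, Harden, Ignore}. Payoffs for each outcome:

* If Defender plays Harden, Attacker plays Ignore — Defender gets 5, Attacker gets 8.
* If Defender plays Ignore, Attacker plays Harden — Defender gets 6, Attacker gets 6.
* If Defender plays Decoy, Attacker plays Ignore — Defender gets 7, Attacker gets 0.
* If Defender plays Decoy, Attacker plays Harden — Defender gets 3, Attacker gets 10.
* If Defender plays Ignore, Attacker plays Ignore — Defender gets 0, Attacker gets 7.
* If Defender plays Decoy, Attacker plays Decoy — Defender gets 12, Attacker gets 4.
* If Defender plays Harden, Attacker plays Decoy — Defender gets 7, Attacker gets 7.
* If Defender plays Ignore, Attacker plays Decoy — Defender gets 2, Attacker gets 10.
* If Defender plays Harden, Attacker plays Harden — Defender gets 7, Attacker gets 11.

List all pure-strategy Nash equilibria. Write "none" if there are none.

(Decoy, Decoy): Attacker can switch to Harden (4 → 10). Not NE.
(Decoy, Harden): Defender can switch to Harden (3 → 7). Not NE.
(Decoy, Ignore): Attacker can switch to Decoy (0 → 4). Not NE.
(Harden, Decoy): Defender can switch to Decoy (7 → 12). Not NE.
(Harden, Harden): Defender gets 7, best alternative 6; Attacker gets 11, best alternative 8. No profitable deviation — NE.
(Harden, Ignore): Defender can switch to Decoy (5 → 7). Not NE.
(Ignore, Decoy): Defender can switch to Decoy (2 → 12). Not NE.
(Ignore, Harden): Defender can switch to Harden (6 → 7). Not NE.
(Ignore, Ignore): Defender can switch to Decoy (0 → 7). Not NE.

Pure NE: (Harden, Harden)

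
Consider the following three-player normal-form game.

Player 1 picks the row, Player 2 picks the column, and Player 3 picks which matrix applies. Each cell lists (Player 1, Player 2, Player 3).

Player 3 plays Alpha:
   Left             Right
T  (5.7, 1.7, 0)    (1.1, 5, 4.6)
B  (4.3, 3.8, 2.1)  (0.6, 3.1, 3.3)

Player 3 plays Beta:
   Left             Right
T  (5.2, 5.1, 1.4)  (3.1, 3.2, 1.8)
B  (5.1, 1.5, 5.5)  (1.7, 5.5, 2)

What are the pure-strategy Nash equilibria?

(T, Left, Alpha): Player 2 can switch to Right (1.7 → 5). Not NE.
(T, Left, Beta): Player 1 gets 5.2, best alternative 5.1; Player 2 gets 5.1, best alternative 3.2; Player 3 gets 1.4, best alternative 0. No profitable deviation — NE.
(T, Right, Alpha): Player 1 gets 1.1, best alternative 0.6; Player 2 gets 5, best alternative 1.7; Player 3 gets 4.6, best alternative 1.8. No profitable deviation — NE.
(T, Right, Beta): Player 2 can switch to Left (3.2 → 5.1). Not NE.
(B, Left, Alpha): Player 1 can switch to T (4.3 → 5.7). Not NE.
(B, Left, Beta): Player 1 can switch to T (5.1 → 5.2). Not NE.
(B, Right, Alpha): Player 1 can switch to T (0.6 → 1.1). Not NE.
(B, Right, Beta): Player 1 can switch to T (1.7 → 3.1). Not NE.

(T, Left, Beta); (T, Right, Alpha)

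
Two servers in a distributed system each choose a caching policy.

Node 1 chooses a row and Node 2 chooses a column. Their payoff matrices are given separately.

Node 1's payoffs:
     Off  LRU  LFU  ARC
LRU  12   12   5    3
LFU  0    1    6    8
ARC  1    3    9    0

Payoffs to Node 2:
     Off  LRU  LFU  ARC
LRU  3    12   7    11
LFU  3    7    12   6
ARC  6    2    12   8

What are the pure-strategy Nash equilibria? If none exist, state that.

(LRU, LRU); (ARC, LFU)

Node 1 against Off: payoffs 12, 0, 1 → best response LRU.
Node 1 against LRU: payoffs 12, 1, 3 → best response LRU.
Node 1 against LFU: payoffs 5, 6, 9 → best response ARC.
Node 1 against ARC: payoffs 3, 8, 0 → best response LFU.
Node 2 against LRU: payoffs 3, 12, 7, 11 → best response LRU.
Node 2 against LFU: payoffs 3, 7, 12, 6 → best response LFU.
Node 2 against ARC: payoffs 6, 2, 12, 8 → best response LFU.
Mutual best responses: (LRU, LRU); (ARC, LFU).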